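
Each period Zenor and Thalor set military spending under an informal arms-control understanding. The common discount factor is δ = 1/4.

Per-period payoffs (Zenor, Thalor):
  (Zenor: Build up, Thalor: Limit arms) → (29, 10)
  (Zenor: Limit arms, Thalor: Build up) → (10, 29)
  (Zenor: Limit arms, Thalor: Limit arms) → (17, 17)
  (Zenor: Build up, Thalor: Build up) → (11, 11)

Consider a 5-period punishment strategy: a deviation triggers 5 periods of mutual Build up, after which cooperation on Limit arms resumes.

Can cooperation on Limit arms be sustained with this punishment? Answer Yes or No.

No

Comparing payoff streams over the 6 periods until play realigns: cooperate → 17(1+δ+…+δ^5); deviate → 29 + 11(δ+…+δ^5).
Cooperation is sustained iff (17−11)(δ+…+δ^5) ≥ 29−17.
δ+…+δ^5 = 1/4·(1−(1/4)^5)/(1−1/4) = 0.3330, and (29−17)/(17−11) = 2.0000.
0.3330 < 2.0000, so cooperation is not sustainable.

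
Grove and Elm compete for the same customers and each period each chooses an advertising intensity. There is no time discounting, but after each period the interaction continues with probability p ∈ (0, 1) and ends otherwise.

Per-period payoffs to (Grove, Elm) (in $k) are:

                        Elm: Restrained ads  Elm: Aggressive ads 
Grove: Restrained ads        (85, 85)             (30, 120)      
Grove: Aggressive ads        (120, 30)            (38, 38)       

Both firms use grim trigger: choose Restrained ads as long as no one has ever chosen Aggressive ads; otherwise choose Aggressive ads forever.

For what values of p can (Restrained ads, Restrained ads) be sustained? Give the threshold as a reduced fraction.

35/82

Expected cooperation value is 85 + p·85 + p²·85 + … = 85/(1−p); deviation gives 120 + p·38/(1−p).
85 ≥ 120(1−p) + 38p ⇒ 82p ≥ 35 ⇒ p ≥ 35/82.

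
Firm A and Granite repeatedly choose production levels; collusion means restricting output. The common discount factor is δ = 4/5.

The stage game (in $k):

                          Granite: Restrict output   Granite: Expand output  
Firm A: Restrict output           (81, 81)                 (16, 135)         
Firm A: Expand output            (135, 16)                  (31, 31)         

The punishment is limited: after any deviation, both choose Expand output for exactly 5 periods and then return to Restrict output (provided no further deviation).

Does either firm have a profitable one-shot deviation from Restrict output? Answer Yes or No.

No

IC: δ+…+δ^5 ≥ (135−81)/(81−31) = 27/25.
At δ = 4/5: partial sum = 2.6893 ≥ 1.0800. Cooperation sustainable.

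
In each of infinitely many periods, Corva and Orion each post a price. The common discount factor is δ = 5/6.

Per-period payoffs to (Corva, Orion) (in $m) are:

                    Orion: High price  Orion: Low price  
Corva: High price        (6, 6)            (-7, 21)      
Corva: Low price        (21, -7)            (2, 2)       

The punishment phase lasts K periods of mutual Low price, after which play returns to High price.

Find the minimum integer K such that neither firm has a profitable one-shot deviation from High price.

Need Σ_{k=1}^{K} δ^k ≥ (21−6)/(6−2) = 3.7500 at δ = 5/6.
At K = 7 the sum is 3.6046 < 3.7500; at K = 8 it is 3.8372 ≥ 3.7500.
So the minimum punishment length is K = 8.

8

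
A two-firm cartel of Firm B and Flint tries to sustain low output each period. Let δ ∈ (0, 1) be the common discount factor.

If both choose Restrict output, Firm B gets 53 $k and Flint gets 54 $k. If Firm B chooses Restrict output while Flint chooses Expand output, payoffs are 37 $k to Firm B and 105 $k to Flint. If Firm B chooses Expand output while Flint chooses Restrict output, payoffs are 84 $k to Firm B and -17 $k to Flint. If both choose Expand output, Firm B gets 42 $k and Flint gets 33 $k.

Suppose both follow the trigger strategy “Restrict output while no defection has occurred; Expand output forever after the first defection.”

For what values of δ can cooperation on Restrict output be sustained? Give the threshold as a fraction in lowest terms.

31/42

Firm B: cooperation gives 53 each period; deviation gives 84 once then 42 forever.
  53/(1−δ) ≥ 84 + 42δ/(1−δ) ⇒ δ ≥ 31/42.
Flint: cooperation gives 54 each period; deviation gives 105 once then 33 forever.
  δ ≥ 51/72 = 17/24.
Both must hold, so the binding constraint is Firm B's: δ ≥ 31/42.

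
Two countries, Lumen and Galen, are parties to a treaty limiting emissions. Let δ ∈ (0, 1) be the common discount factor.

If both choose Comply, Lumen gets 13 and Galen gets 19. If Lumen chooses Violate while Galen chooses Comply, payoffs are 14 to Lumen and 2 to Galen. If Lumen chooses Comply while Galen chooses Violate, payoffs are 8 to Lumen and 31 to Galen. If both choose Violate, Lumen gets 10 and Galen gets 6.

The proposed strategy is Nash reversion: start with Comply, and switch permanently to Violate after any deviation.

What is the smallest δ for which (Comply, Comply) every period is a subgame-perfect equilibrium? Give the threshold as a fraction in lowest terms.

Lumen: cooperation gives 13 each period; deviation gives 14 once then 10 forever.
  13/(1−δ) ≥ 14 + 10δ/(1−δ) ⇒ δ ≥ 1/4.
Galen: cooperation gives 19 each period; deviation gives 31 once then 6 forever.
  δ ≥ 12/25.
Both must hold, so the binding constraint is Galen's: δ ≥ 12/25.

12/25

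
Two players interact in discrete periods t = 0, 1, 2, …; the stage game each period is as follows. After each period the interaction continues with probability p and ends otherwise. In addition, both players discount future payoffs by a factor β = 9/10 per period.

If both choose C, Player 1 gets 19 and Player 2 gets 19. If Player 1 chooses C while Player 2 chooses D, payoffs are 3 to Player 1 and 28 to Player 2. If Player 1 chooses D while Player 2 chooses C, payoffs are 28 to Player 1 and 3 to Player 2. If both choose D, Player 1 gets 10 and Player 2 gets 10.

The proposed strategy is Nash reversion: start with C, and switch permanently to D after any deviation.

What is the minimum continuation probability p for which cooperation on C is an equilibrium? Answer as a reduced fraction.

5/9

With continuation probability p and discount β, the effective per-period discount factor is βp.
Grim-trigger IC: βp ≥ (28−19)/(28−10) = 1/2.
So p ≥ (1/2)/(9/10) = 5/9.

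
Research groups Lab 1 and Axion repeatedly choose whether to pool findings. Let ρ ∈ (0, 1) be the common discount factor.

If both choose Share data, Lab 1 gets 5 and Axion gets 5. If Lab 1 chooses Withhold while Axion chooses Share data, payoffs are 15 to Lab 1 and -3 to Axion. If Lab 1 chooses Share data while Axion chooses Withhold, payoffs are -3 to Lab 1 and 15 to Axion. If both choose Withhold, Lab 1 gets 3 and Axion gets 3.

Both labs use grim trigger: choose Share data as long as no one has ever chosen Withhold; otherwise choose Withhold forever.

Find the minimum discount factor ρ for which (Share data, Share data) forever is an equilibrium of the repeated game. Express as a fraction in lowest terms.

Cooperation forever yields 5 each period: 5/(1−ρ).
Deviating yields 15 once, then 3 forever: 15 + 3ρ/(1−ρ).
No profitable deviation requires 5/(1−ρ) ≥ 15 + 3ρ/(1−ρ).
Multiplying by (1−ρ): 5 ≥ 15(1−ρ) + 3ρ = 15 − 12ρ.
So 12ρ ≥ 10, i.e. ρ ≥ 10/12 = 5/6.

5/6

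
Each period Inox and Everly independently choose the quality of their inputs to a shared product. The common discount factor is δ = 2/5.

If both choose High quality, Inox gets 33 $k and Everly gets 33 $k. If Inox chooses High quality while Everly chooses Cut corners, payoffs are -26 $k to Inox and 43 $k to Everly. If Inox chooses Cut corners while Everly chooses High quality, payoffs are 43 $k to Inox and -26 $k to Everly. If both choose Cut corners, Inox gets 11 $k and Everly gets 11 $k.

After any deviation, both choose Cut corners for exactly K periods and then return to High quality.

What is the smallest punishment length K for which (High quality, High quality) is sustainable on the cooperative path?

No profitable deviation requires (33−11)(δ+…+δ^K) ≥ 43−33, i.e. δ+…+δ^K ≥ 5/11 ≈ 0.4545.
With δ = 2/5, the partial sums are K=1: 0.4000, K=2: 0.5600.
K = 2 is the first length at which the sum reaches 0.4545.

2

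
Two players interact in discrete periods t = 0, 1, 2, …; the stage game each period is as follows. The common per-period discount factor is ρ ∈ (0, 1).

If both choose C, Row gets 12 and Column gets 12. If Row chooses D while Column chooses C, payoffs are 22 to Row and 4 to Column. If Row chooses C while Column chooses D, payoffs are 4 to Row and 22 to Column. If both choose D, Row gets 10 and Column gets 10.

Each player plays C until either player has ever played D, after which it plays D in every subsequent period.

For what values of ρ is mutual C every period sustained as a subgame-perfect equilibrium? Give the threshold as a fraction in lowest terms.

Under grim trigger the critical discount factor is (T−C)/(T−P) with T = 22, C = 12, P = 10.
ρ* = (22−12)/(22−10) = 10/12 = 5/6.

5/6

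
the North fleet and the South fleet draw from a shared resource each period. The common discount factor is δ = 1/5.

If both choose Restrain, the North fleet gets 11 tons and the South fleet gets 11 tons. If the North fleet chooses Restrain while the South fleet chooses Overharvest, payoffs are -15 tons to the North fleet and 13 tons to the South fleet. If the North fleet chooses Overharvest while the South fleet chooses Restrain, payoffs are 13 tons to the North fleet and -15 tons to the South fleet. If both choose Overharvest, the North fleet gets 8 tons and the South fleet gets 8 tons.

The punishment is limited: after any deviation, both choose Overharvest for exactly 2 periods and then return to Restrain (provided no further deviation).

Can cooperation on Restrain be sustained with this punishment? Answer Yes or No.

Comparing payoff streams over the 3 periods until play realigns: cooperate → 11(1+δ+…+δ^2); deviate → 13 + 8(δ+…+δ^2).
Cooperation is sustained iff (11−8)(δ+…+δ^2) ≥ 13−11.
δ+…+δ^2 = 1/5·(1−(1/5)^2)/(1−1/5) = 0.2400, and (13−11)/(11−8) = 0.6667.
0.2400 < 0.6667, so cooperation is not sustainable.

No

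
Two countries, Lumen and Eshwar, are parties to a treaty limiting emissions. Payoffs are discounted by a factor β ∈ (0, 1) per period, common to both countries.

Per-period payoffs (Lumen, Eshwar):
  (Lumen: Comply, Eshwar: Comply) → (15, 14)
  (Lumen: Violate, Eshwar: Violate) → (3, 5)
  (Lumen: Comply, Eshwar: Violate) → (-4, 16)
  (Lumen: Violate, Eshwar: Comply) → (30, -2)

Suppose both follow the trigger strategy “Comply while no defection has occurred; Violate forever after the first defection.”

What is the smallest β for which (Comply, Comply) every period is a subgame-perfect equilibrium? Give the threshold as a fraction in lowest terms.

5/9

Lumen's threshold: (30−15)/(30−3) = 5/9.
Eshwar's threshold: (16−14)/(16−5) = 2/11.
5/9 > 2/11, so Lumen binds and β* = 5/9.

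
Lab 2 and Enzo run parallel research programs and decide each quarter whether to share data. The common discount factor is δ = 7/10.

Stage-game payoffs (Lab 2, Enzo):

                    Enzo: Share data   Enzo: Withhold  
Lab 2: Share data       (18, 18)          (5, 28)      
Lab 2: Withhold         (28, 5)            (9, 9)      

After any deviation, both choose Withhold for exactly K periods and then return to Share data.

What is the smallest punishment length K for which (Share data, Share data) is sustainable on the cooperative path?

2

Need Σ_{k=1}^{K} δ^k ≥ (28−18)/(18−9) = 1.1111 at δ = 7/10.
At K = 1 the sum is 0.7000 < 1.1111; at K = 2 it is 1.1900 ≥ 1.1111.
So the minimum punishment length is K = 2.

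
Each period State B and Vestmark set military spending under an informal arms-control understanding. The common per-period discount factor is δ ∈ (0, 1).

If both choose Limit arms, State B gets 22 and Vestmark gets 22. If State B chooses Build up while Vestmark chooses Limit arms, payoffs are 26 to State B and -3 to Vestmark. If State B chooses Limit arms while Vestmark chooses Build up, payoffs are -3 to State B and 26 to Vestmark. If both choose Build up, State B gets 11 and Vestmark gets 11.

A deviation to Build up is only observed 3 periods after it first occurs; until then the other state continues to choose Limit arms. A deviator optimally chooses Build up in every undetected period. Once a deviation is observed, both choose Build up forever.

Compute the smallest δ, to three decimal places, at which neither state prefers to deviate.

A deviator earns 26 for 3 periods, then 11 forever; cooperating earns 22 forever. Multiplying the IC by (1−δ):
22 ≥ 26(1−δ^3) + 11δ^3, so 15·δ^3 ≥ 4 and δ^3 ≥ 4/15.
δ ≥ (4/15)^(1/3) ≈ 0.644.

0.644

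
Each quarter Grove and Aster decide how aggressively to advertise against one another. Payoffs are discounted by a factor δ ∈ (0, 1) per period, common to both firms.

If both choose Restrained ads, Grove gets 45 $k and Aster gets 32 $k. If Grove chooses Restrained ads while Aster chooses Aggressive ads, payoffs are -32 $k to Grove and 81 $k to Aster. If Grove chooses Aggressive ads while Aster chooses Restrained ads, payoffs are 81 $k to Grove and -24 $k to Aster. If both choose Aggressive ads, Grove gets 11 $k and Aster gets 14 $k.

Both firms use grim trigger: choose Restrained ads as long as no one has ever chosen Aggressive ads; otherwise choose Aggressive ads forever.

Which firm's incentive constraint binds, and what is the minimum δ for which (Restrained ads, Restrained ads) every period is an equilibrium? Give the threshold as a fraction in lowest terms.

Grove's threshold: (81−45)/(81−11) = 18/35.
Aster's threshold: (81−32)/(81−14) = 49/67.
18/35 < 49/67, so Aster binds and δ* = 49/67.

Aster; δ ≥ 49/67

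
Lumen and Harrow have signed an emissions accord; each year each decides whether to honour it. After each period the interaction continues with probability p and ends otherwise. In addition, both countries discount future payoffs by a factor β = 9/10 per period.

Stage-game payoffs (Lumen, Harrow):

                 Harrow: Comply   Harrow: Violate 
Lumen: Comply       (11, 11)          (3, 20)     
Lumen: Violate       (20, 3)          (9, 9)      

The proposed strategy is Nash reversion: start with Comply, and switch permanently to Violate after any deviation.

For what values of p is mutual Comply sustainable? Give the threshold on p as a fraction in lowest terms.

Expected continuation weight on next period's payoff is β·p = 9/10·p, which plays the role of the discount factor.
Cooperation requires 9/10·p ≥ (20−11)/(20−9) = 9/11, hence p ≥ 10/11.

10/11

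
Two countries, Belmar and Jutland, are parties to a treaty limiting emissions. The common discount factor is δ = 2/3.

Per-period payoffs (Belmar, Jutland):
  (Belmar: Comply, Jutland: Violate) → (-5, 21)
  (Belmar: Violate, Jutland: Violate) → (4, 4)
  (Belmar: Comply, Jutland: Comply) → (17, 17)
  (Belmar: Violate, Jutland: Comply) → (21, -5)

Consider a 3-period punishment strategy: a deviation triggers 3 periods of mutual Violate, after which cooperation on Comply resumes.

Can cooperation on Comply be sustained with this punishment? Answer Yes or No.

Yes

A one-shot deviation gives 21 now, then 4 for 3 periods, then back to 17.
Gain from deviating: (21−17) today; loss: (17−4) in each of the next 3 periods.
No-deviation condition: (17−4)(δ+…+δ^3) ≥ 21−17, i.e. δ+…+δ^3 ≥ 4/13.
At δ = 2/3: δ+…+δ^3 = 1.4074 ≥ 0.3077.
So cooperation is sustainable.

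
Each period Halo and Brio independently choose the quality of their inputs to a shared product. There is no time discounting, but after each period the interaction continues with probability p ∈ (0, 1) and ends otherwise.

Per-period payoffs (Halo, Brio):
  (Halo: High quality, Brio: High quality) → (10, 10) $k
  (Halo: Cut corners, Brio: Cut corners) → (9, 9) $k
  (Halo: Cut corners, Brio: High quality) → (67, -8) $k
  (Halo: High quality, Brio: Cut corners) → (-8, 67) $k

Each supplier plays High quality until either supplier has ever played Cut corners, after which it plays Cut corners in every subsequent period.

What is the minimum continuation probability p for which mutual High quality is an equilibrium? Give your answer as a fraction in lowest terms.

Expected cooperation value is 10 + p·10 + p²·10 + … = 10/(1−p); deviation gives 67 + p·9/(1−p).
10 ≥ 67(1−p) + 9p ⇒ 58p ≥ 57 ⇒ p ≥ 57/58.

57/58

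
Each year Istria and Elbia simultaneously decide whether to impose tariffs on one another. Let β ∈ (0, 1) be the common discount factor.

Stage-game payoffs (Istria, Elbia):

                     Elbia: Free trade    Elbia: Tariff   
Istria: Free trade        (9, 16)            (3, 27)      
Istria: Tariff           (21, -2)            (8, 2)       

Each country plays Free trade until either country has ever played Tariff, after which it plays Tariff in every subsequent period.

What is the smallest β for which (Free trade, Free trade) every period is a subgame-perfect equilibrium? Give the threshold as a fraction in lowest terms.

For Istria: deviation gain 21−9 = 12, per-period punishment loss 9−8 = 1. IC gives β ≥ 12/13.
For Elbia: gain 11, loss 14 per period, so β ≥ 11/25.
The tighter constraint is Istria's, so cooperation needs β ≥ 12/13.

12/13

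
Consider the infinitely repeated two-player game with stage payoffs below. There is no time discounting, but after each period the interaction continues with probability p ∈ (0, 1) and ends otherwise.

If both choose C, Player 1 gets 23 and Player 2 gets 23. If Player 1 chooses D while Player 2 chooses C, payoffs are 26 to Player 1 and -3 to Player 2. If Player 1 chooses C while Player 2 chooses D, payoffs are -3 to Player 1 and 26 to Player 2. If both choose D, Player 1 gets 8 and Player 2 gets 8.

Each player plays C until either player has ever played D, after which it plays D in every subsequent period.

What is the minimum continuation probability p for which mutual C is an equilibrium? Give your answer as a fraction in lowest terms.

Expected cooperation value is 23 + p·23 + p²·23 + … = 23/(1−p); deviation gives 26 + p·8/(1−p).
23 ≥ 26(1−p) + 8p ⇒ 18p ≥ 3 ⇒ p ≥ 3/18 = 1/6.

1/6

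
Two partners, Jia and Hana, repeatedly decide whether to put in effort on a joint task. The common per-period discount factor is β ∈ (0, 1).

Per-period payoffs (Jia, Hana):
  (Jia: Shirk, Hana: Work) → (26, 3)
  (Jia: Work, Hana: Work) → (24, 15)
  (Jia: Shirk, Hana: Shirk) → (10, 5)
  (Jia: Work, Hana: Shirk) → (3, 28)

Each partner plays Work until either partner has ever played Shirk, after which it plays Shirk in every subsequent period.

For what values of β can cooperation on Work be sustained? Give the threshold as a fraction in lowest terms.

Jia: cooperation gives 24 each period; deviation gives 26 once then 10 forever.
  24/(1−β) ≥ 26 + 10β/(1−β) ⇒ β ≥ 2/16 = 1/8.
Hana: cooperation gives 15 each period; deviation gives 28 once then 5 forever.
  β ≥ 13/23.
Both must hold, so the binding constraint is Hana's: β ≥ 13/23.

13/23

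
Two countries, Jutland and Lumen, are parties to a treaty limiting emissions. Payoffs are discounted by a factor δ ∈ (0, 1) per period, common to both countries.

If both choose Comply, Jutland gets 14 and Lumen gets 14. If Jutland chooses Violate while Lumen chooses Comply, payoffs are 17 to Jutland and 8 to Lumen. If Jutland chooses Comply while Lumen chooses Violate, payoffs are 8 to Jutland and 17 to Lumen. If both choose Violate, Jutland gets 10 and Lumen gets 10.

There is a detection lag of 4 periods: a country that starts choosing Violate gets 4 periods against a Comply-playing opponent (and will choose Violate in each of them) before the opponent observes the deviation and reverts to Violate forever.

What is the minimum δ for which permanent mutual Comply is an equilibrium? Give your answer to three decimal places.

0.809

Deviating for the 4 undetected periods gains 17−14 = 3 per period over cooperation, then loses 14−10 = 4 per period forever once punishment starts.
Gain: 3(1 + δ + … + δ^3); loss: 4·δ^4/(1−δ).
No profitable deviation ⇔ 3(1−δ^4) ≤ 4·δ^4, i.e. δ^4 ≥ 3/(3+4) = 3/7.
Hence δ ≥ (3/7)^(1/4) ≈ 0.809.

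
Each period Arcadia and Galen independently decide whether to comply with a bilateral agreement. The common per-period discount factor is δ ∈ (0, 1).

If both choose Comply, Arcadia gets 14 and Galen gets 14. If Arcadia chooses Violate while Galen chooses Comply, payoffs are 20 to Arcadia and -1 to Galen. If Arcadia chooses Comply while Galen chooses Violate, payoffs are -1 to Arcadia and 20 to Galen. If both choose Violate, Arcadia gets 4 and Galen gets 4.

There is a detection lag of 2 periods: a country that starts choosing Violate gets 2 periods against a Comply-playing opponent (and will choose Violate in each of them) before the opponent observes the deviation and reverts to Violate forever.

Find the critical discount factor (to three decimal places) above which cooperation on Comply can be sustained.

A deviator earns 20 for 2 periods, then 4 forever; cooperating earns 14 forever. Multiplying the IC by (1−δ):
14 ≥ 20(1−δ^2) + 4δ^2, so 16·δ^2 ≥ 6 and δ^2 ≥ 3/8.
δ ≥ (3/8)^(1/2) ≈ 0.612.

0.612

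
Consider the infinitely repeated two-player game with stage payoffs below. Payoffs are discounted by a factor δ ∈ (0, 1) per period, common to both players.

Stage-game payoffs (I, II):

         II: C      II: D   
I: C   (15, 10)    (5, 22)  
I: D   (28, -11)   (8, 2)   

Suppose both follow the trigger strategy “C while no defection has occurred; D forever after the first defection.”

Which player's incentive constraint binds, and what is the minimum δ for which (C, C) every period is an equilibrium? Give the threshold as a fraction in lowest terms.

I; δ ≥ 13/20

I's threshold: (28−15)/(28−8) = 13/20.
II's threshold: (22−10)/(22−2) = 3/5.
13/20 > 3/5, so I binds and δ* = 13/20.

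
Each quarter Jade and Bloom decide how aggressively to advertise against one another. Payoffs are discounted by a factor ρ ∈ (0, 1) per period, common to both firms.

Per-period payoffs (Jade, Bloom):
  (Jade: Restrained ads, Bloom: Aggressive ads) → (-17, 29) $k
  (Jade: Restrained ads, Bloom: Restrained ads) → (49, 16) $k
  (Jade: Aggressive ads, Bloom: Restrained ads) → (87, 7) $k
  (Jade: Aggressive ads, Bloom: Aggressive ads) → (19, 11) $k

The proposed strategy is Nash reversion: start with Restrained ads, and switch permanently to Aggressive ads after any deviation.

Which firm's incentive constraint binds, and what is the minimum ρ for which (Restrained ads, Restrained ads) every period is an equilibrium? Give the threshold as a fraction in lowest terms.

Jade: cooperation gives 49 each period; deviation gives 87 once then 19 forever.
  49/(1−ρ) ≥ 87 + 19ρ/(1−ρ) ⇒ ρ ≥ 38/68 = 19/34.
Bloom: cooperation gives 16 each period; deviation gives 29 once then 11 forever.
  ρ ≥ 13/18.
Both must hold, so the binding constraint is Bloom's: ρ ≥ 13/18.

Bloom; ρ ≥ 13/18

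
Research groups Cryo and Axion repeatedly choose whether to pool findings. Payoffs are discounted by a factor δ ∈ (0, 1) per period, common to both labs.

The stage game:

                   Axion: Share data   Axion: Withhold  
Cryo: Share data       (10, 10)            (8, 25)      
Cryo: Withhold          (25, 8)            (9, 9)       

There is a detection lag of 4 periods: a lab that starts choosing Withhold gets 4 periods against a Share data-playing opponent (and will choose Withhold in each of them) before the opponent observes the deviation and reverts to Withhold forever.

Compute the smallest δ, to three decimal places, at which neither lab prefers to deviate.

0.984

A deviator earns 25 for 4 periods, then 9 forever; cooperating earns 10 forever. Multiplying the IC by (1−δ):
10 ≥ 25(1−δ^4) + 9δ^4, so 16·δ^4 ≥ 15 and δ^4 ≥ 15/16.
δ ≥ (15/16)^(1/4) ≈ 0.984.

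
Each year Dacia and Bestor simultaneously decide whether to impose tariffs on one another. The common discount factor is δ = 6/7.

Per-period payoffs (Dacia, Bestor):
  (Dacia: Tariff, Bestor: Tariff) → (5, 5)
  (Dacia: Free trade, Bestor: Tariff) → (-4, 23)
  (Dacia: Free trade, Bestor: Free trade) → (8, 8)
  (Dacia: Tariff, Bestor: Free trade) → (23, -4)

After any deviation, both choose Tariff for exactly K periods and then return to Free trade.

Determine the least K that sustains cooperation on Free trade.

IC: δ(1−δ^K)/(1−δ) ≥ (23−8)/(8−5) = 5.
With δ = 6/7: need 1 − δ^K ≥ 5·(1−6/7)/(6/7), i.e. δ^K ≤ 0.1667.
Since (6/7)^11 = 0.1835 and (6/7)^12 = 0.1573, the smallest such K is 12.

12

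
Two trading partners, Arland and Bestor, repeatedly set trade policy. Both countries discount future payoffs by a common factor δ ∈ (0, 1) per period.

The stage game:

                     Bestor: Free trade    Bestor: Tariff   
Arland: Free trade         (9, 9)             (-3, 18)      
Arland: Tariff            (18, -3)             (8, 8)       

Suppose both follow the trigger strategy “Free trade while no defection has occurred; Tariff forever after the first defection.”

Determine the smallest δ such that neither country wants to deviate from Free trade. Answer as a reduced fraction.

9/10

Cooperation forever yields 9 each period: 9/(1−δ).
Deviating yields 18 once, then 8 forever: 18 + 8δ/(1−δ).
No profitable deviation requires 9/(1−δ) ≥ 18 + 8δ/(1−δ).
Multiplying by (1−δ): 9 ≥ 18(1−δ) + 8δ = 18 − 10δ.
So 10δ ≥ 9, i.e. δ ≥ 9/10.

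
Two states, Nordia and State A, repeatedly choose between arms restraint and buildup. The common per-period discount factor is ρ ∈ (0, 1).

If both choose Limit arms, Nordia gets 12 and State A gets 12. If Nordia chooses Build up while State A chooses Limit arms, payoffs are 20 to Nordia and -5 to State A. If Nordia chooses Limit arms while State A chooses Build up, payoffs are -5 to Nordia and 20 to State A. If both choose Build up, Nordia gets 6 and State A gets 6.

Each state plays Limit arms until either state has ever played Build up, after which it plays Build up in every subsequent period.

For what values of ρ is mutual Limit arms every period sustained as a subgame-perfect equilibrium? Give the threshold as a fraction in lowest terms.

12/(1−ρ) ≥ 20 + 6ρ/(1−ρ)
12 ≥ 20 − 14ρ
ρ ≥ 8/14 = 4/7.

4/7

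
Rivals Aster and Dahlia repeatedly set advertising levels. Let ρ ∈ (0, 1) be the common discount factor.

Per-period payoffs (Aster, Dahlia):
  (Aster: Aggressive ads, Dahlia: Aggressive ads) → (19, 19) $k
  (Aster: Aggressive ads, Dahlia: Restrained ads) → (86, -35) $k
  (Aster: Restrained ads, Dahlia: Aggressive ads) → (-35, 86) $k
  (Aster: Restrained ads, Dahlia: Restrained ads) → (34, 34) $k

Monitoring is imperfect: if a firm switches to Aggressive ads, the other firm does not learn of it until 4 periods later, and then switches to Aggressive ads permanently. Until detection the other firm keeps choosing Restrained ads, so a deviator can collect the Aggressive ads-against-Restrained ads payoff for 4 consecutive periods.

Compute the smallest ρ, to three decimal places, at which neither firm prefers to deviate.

0.939

A deviator earns 86 for 4 periods, then 19 forever; cooperating earns 34 forever. Multiplying the IC by (1−ρ):
34 ≥ 86(1−ρ^4) + 19ρ^4, so 67·ρ^4 ≥ 52 and ρ^4 ≥ 52/67.
ρ ≥ (52/67)^(1/4) ≈ 0.939.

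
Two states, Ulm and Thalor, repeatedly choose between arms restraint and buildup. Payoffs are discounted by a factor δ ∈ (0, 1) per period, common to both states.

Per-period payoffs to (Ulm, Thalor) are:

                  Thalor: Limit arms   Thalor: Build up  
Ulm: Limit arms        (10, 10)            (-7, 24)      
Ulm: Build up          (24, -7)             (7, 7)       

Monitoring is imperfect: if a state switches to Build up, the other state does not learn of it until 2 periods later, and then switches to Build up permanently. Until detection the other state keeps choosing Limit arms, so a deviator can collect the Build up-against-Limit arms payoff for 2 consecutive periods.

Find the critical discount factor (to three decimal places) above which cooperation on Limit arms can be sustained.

0.907

The best deviation is to choose Build up for all 2 undetected periods, earning 24 each, then 7 forever once detected.
Deviation value: 24(1−δ^2)/(1−δ) + 7δ^2/(1−δ); cooperation value: 10/(1−δ).
IC: 10 ≥ 24(1−δ^2) + 7δ^2 = 24 − 17δ^2.
So δ^2 ≥ 14/17, giving δ ≥ (14/17)^(1/2) ≈ 0.907.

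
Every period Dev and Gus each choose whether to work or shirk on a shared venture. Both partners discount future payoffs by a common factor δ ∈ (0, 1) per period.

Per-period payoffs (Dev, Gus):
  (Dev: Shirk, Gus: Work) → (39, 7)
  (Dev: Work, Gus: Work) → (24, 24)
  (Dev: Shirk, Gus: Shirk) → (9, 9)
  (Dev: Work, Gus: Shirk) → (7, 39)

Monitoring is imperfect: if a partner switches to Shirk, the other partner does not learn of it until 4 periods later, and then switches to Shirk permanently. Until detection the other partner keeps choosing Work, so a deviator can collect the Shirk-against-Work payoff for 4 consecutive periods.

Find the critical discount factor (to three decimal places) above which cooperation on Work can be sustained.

The best deviation is to choose Shirk for all 4 undetected periods, earning 39 each, then 9 forever once detected.
Deviation value: 39(1−δ^4)/(1−δ) + 9δ^4/(1−δ); cooperation value: 24/(1−δ).
IC: 24 ≥ 39(1−δ^4) + 9δ^4 = 39 − 30δ^4.
So δ^4 ≥ 15/30 = 1/2, giving δ ≥ (1/2)^(1/4) ≈ 0.841.

0.841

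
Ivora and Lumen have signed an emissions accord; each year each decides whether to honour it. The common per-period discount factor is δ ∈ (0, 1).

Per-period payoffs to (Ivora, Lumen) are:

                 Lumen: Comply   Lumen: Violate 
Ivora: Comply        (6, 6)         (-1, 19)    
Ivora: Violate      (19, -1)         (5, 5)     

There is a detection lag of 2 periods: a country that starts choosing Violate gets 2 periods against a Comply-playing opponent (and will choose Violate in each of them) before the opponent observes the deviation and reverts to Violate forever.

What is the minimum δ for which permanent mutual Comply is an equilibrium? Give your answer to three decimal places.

The best deviation is to choose Violate for all 2 undetected periods, earning 19 each, then 5 forever once detected.
Deviation value: 19(1−δ^2)/(1−δ) + 5δ^2/(1−δ); cooperation value: 6/(1−δ).
IC: 6 ≥ 19(1−δ^2) + 5δ^2 = 19 − 14δ^2.
So δ^2 ≥ 13/14, giving δ ≥ (13/14)^(1/2) ≈ 0.964.

0.964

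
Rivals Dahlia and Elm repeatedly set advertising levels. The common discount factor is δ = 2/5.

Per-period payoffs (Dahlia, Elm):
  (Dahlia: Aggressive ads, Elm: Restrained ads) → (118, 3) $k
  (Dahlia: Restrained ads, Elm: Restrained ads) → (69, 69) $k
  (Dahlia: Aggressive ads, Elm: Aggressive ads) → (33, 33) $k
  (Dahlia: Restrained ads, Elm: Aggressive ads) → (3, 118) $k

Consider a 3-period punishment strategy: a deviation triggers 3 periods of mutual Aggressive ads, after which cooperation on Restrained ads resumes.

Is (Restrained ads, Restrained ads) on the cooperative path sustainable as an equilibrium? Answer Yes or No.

IC: δ+…+δ^3 ≥ (118−69)/(69−33) = 49/36.
At δ = 2/5: partial sum = 0.6240 < 1.3611. Cooperation not sustainable.

No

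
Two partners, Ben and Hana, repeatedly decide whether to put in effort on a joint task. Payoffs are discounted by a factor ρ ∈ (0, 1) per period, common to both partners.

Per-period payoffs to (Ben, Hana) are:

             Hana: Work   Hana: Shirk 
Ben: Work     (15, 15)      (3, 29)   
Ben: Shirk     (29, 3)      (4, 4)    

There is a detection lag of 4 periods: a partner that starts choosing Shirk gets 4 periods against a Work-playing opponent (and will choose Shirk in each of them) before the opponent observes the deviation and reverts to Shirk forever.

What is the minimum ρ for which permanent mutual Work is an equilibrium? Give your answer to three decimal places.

A deviator earns 29 for 4 periods, then 4 forever; cooperating earns 15 forever. Multiplying the IC by (1−ρ):
15 ≥ 29(1−ρ^4) + 4ρ^4, so 25·ρ^4 ≥ 14 and ρ^4 ≥ 14/25.
ρ ≥ (14/25)^(1/4) ≈ 0.865.

0.865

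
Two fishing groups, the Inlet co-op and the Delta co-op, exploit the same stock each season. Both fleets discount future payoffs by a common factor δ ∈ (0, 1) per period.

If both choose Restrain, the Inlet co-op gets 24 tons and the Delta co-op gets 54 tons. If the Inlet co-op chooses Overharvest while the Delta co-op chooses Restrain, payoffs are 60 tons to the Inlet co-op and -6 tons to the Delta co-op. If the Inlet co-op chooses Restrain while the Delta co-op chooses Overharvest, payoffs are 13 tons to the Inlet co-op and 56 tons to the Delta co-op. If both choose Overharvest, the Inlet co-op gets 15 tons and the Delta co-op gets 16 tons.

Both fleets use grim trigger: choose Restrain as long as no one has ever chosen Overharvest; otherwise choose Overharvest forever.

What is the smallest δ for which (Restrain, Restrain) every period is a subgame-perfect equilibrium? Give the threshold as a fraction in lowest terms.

4/5

the Inlet co-op's threshold: (60−24)/(60−15) = 4/5.
the Delta co-op's threshold: (56−54)/(56−16) = 1/20.
4/5 > 1/20, so the Inlet co-op binds and δ* = 4/5.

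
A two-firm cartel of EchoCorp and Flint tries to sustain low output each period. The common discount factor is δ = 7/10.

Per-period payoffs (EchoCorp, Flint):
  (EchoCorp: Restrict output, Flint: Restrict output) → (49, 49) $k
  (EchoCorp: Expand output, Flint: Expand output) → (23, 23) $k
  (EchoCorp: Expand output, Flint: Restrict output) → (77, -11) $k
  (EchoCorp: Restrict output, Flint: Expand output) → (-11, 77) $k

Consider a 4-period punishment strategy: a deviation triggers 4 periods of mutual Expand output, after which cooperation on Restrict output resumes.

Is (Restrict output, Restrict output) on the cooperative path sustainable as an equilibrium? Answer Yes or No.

IC: δ+…+δ^4 ≥ (77−49)/(49−23) = 14/13.
At δ = 7/10: partial sum = 1.7731 ≥ 1.0769. Cooperation sustainable.

Yes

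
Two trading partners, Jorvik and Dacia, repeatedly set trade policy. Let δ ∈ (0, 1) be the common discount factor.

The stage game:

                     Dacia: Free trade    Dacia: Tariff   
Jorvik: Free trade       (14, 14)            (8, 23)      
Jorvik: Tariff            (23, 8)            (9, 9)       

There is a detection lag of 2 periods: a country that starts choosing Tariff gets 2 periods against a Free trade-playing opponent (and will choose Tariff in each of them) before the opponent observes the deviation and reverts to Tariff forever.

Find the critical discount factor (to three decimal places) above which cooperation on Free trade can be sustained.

Deviating for the 2 undetected periods gains 23−14 = 9 per period over cooperation, then loses 14−9 = 5 per period forever once punishment starts.
Gain: 9(1 + δ + … + δ^1); loss: 5·δ^2/(1−δ).
No profitable deviation ⇔ 9(1−δ^2) ≤ 5·δ^2, i.e. δ^2 ≥ 9/(9+5) = 9/14.
Hence δ ≥ (9/14)^(1/2) ≈ 0.802.

0.802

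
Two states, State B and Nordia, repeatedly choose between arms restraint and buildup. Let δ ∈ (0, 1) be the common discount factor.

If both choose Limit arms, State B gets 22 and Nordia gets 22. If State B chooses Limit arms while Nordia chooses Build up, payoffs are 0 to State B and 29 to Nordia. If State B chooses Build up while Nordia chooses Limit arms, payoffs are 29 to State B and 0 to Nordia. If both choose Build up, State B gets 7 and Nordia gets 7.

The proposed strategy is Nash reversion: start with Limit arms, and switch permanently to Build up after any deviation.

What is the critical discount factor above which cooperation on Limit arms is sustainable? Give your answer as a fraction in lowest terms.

7/22

One-period gain from deviating is 29 − 22 = 7. The loss is 22 − 7 = 15 in every subsequent period, with present value 15·δ/(1−δ).
Deviation is unprofitable when 15·δ/(1−δ) ≥ 7, i.e. δ/(1−δ) ≥ 7/15.
Equivalently δ ≥ 7/(7+15) = 7/22.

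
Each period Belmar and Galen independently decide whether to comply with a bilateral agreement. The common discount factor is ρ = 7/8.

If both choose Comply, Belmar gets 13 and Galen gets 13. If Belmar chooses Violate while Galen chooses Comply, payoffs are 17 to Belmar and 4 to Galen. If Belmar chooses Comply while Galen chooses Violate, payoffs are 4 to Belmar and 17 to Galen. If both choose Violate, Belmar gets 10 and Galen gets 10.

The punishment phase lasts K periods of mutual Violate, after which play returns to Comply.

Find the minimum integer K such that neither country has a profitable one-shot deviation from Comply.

2

IC: ρ(1−ρ^K)/(1−ρ) ≥ (17−13)/(13−10) = 4/3.
With ρ = 7/8: need 1 − ρ^K ≥ 4/3·(1−7/8)/(7/8), i.e. ρ^K ≤ 0.8095.
Since (7/8)^1 = 0.8750 and (7/8)^2 = 0.7656, the smallest such K is 2.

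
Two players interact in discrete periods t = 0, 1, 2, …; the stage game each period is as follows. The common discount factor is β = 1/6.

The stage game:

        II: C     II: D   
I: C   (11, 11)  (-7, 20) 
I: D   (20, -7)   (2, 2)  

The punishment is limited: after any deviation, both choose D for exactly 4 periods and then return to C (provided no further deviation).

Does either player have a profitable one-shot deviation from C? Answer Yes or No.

IC: β+…+β^4 ≥ (20−11)/(11−2) = 1.
At β = 1/6: partial sum = 0.1998 < 1.0000. Cooperation not sustainable.

Yes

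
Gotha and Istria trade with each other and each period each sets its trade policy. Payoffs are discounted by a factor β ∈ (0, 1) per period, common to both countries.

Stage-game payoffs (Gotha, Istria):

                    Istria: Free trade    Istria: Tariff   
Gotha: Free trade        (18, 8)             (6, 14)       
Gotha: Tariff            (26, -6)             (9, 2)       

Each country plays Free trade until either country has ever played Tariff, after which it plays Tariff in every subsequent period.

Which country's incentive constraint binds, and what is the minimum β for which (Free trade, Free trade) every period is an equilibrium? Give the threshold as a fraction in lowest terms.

Istria; β ≥ 1/2

For Gotha: deviation gain 26−18 = 8, per-period punishment loss 18−9 = 9. IC gives β ≥ 8/17.
For Istria: gain 6, loss 6 per period, so β ≥ 6/12 = 1/2.
The tighter constraint is Istria's, so cooperation needs β ≥ 1/2.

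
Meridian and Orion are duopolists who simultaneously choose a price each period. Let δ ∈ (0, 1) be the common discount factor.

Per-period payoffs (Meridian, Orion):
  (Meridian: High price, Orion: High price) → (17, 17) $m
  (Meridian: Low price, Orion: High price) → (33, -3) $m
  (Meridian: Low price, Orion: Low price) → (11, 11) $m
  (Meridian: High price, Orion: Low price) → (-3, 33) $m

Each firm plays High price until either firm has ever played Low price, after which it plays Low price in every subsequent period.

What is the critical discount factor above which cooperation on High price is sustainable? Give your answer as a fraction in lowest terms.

Under grim trigger the critical discount factor is (T−C)/(T−P) with T = 33, C = 17, P = 11.
δ* = (33−17)/(33−11) = 16/22 = 8/11.

8/11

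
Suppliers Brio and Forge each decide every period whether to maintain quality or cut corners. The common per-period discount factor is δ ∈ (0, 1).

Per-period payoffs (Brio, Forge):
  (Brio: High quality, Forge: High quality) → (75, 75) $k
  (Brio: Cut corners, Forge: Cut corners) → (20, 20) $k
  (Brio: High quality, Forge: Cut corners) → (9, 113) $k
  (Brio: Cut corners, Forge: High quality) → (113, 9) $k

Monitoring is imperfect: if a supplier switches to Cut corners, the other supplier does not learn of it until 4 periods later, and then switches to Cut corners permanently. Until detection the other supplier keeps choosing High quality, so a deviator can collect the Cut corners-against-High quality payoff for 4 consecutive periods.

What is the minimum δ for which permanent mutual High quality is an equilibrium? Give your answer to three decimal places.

Deviating for the 4 undetected periods gains 113−75 = 38 per period over cooperation, then loses 75−20 = 55 per period forever once punishment starts.
Gain: 38(1 + δ + … + δ^3); loss: 55·δ^4/(1−δ).
No profitable deviation ⇔ 38(1−δ^4) ≤ 55·δ^4, i.e. δ^4 ≥ 38/(38+55) = 38/93.
Hence δ ≥ (38/93)^(1/4) ≈ 0.800.

0.800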